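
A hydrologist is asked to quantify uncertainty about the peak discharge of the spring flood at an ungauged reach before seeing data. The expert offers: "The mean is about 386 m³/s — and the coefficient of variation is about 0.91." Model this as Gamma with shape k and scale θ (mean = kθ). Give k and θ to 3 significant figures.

k ≈ 1.21, θ ≈ 320

For Gamma(k, scale θ): mean = kθ, variance = kθ², so CV = 1/√k.
CV = 0.91, hence k = 1/CV² = 1.21.
Then θ = mean/k = 386/1.21 = 320.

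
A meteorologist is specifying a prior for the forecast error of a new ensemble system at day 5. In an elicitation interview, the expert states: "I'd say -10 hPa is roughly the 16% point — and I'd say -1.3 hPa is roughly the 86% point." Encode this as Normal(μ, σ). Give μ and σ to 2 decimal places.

μ = -5.83, σ = 4.19

The p-quantile of Normal(μ,σ) is μ + z_p·σ, with z_{0.16} = -0.9945 and z_{0.86} = 1.08.
Eliminate σ: μ = (z₂·x₁ − z₁·x₂)/(z₂ − z₁) = (1.08·-10 − (-0.9945)·-1.3)/2.075 = -5.83.
Then σ = (x₂ − x₁)/(z₂ − z₁) = (-1.3 − -10)/2.075 = 4.19.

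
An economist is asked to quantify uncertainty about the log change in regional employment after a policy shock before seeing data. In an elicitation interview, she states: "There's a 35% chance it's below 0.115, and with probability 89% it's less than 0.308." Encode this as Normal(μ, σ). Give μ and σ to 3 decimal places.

μ = 0.161, σ = 0.120

The p-quantile of Normal(μ,σ) is μ + z_p·σ, with z_{0.35} = -0.3853 and z_{0.89} = 1.227.
Eliminate σ: μ = (z₂·x₁ − z₁·x₂)/(z₂ − z₁) = (1.227·0.115 − (-0.3853)·0.308)/1.612 = 0.161.
Then σ = (x₂ − x₁)/(z₂ − z₁) = (0.308 − 0.115)/1.612 = 0.120.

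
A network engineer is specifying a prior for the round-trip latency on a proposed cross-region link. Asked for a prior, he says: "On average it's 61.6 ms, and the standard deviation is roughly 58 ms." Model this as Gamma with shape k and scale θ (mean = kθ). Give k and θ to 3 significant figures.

For Gamma(k, scale θ): mean = kθ, variance = kθ², so CV = 1/√k.
CV = SD/mean = 58/61.6 = 0.9416, hence k = 1/CV² = 1.13.
Then θ = mean/k = 61.6/1.13 = 54.6.

k ≈ 1.13, θ ≈ 54.6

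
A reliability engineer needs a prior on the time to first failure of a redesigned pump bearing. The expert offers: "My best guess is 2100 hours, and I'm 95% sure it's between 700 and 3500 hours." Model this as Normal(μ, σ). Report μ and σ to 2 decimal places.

A symmetric 95% interval runs μ ± z·σ with z = 1.96.
Half-width = 1400, so σ = 1400/1.96 = 714.30.
μ is the stated best guess, 2100.00.

μ = 2100.00, σ = 714.30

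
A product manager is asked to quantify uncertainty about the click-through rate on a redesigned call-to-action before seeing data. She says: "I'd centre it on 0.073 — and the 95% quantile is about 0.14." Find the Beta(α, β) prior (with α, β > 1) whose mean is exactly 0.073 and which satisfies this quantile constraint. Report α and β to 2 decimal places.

With mean 0.073 fixed, write α = 0.073s, β = 0.927s where s = α+β.
Need P(θ < 0.14) = 0.95 under Beta(0.073s, 0.927s). Normal approximation: (q−m)/√(m(1−m)/s) ≈ z_{0.95} = 1.64, so s ≈ 0.073·0.927·(1.64)²/(0.14−0.073)² = 40.8.
At s = 40.8: P(θ<0.14) ≈ 0.933. Adjusting to match 0.95 gives s ≈ 51.63.
So α = 0.073·51.63 ≈ 3.77, β = 0.927·51.63 ≈ 47.86.

α ≈ 3.77, β ≈ 47.86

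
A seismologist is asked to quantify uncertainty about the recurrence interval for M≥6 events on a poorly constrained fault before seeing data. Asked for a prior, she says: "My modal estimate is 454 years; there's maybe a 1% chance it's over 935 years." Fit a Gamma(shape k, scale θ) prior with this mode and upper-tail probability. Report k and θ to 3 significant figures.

k ≈ 10.4, θ ≈ 48.5

Gamma(k,θ) with k>1 has mode (k−1)θ, so θ = 454/(k−1).
Need P(X < 935) = 0.99 with θ tied to k this way. Start at k = 2, θ = 454: P(X<935) ≈ 0.610.
Too low — raise k to concentrate. Iterating converges to k ≈ 10.4.
Then θ = 454/(10.4−1) ≈ 48.5.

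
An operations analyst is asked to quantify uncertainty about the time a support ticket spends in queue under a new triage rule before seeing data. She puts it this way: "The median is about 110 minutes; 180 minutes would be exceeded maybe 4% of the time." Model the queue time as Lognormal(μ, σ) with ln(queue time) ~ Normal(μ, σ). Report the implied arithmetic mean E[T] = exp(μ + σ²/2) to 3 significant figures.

E[T] ≈ 114 minutes

If T ~ Lognormal(μ,σ) then ln T ~ Normal(μ,σ), so the p-quantile of ln T is μ + z_p·σ.
ln(110) = 4.7 and ln(180) = 5.193; z_{0.5} = 0, z_{0.96} = 1.751.
σ = (5.193 − 4.7)/(1.751 − (0)) = 0.281.
μ = 4.7 − (0)·0.281 = 4.700.
E[T] = exp(μ + σ²/2) = exp(4.700 + 0.0396) = 114 minutes.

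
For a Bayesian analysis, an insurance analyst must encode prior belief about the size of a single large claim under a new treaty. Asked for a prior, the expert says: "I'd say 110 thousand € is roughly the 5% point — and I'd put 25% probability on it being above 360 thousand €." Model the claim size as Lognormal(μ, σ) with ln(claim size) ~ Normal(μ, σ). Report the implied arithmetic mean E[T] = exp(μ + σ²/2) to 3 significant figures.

E[T] ≈ 291 thousand €

If T ~ Lognormal(μ,σ) then ln T ~ Normal(μ,σ), so the p-quantile of ln T is μ + z_p·σ.
ln(110) = 4.7 and ln(360) = 5.886; z_{0.05} = -1.645, z_{0.75} = 0.6745.
σ = (5.886 − 4.7)/(0.6745 − (-1.645)) = 0.511.
μ = 4.7 − (-1.645)·0.511 = 5.541.
E[T] = exp(μ + σ²/2) = exp(5.541 + 0.1307) = 291 thousand €.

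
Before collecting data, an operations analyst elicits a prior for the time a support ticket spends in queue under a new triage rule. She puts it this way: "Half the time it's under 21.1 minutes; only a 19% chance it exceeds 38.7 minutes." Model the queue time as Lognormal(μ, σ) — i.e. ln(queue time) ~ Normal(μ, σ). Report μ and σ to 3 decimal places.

If T ~ Lognormal(μ,σ) then ln T ~ Normal(μ,σ), so the p-quantile of ln T is μ + z_p·σ.
ln(21.1) = 3.049 and ln(38.7) = 3.656; z_{0.5} = 0, z_{0.81} = 0.8779.
σ = (3.656 − 3.049)/(0.8779 − (0)) = 0.691.
μ = 3.049 − (0)·0.691 = 3.049.

μ ≈ 3.049, σ ≈ 0.691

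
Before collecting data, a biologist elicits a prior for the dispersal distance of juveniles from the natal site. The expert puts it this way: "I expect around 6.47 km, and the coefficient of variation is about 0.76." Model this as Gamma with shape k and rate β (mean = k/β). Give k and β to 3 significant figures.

k ≈ 1.73, β ≈ 0.268

For Gamma(k, rate β): mean = k/β, variance = k/β², so CV = 1/√k.
CV = 0.76, hence k = 1/CV² = 1.73.
Then β = k/mean = 1.73/6.47 = 0.268.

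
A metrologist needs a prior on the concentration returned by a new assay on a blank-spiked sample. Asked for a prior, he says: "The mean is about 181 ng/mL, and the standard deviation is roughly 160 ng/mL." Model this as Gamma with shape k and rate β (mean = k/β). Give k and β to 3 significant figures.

k ≈ 1.28, β ≈ 0.00707

For Gamma(k, rate β): mean = k/β, variance = k/β², so CV = 1/√k.
CV = SD/mean = 160/181 = 0.884, hence k = 1/CV² = 1.28.
Then β = k/mean = 1.28/181 = 0.00707.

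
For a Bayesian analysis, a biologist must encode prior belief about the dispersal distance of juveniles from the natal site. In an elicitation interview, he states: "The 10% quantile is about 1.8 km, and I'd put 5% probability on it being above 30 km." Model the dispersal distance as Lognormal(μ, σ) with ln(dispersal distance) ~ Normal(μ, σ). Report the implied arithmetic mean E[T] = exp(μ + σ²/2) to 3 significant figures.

E[T] ≈ 9.8 km

If T ~ Lognormal(μ,σ) then ln T ~ Normal(μ,σ), so the p-quantile of ln T is μ + z_p·σ.
ln(1.8) = 0.5878 and ln(30) = 3.401; z_{0.1} = -1.282, z_{0.95} = 1.645.
σ = (3.401 − 0.5878)/(1.645 − (-1.282)) = 0.961.
μ = 0.5878 − (-1.282)·0.961 = 1.820.
E[T] = exp(μ + σ²/2) = exp(1.820 + 0.4621) = 9.8 km.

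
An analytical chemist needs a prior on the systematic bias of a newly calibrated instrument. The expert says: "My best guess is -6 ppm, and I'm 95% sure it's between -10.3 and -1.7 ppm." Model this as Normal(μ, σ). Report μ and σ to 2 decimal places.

μ = -6.00, σ = 2.19

A symmetric 95% interval runs μ ± z·σ with z = 1.96.
Half-width = 4.3, so σ = 4.3/1.96 = 2.19.
μ is the stated best guess, -6.00.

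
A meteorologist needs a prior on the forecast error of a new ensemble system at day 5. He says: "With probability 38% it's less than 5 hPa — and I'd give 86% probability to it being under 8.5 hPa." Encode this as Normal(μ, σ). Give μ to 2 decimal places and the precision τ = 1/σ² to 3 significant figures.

μ = 5.77, τ = 0.157

For Normal(μ,σ), the p-quantile is μ + z_p·σ. Here z_{0.38} = -0.3055, z_{0.86} = 1.08.
So 5 = μ − 0.3055σ and 8.5 = μ + 1.08σ.
Subtracting: σ = (8.5 − 5)/(1.08 − (-0.3055)) = 2.53.
Then μ = 5 − (-0.3055)·2.53 = 5.77.
Precision τ = 1/σ² = 1/2.526² = 0.157.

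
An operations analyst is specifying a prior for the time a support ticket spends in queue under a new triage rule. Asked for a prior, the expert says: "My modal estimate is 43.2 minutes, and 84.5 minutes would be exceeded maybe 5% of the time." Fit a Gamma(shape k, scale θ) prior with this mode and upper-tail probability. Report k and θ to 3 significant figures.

Gamma(k,θ) with k>1 has mode (k−1)θ, so θ = 43.2/(k−1).
Need P(X < 84.5) = 0.95 with θ tied to k this way. Start at k = 2, θ = 43.2: P(X<84.5) ≈ 0.582.
Too low — raise k to concentrate. Iterating converges to k ≈ 7.17.
Then θ = 43.2/(7.17−1) ≈ 7.01.

k ≈ 7.17, θ ≈ 7.01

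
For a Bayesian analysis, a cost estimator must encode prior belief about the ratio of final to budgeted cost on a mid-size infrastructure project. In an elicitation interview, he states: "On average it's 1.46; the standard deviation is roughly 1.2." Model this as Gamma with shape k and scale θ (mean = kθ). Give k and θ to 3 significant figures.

For Gamma(k, scale θ): mean = kθ, variance = kθ², so CV = 1/√k.
CV = SD/mean = 1.2/1.46 = 0.8219, hence k = 1/CV² = 1.48.
Then θ = mean/k = 1.46/1.48 = 0.986.

k ≈ 1.48, θ ≈ 0.986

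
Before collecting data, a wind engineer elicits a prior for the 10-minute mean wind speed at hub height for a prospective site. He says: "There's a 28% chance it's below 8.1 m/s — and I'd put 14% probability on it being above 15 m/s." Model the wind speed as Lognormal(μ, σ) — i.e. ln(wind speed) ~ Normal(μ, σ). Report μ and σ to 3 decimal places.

μ ≈ 2.308, σ ≈ 0.370

If T ~ Lognormal(μ,σ) then ln T ~ Normal(μ,σ), so the p-quantile of ln T is μ + z_p·σ.
ln(8.1) = 2.092 and ln(15) = 2.708; z_{0.28} = -0.5828, z_{0.86} = 1.08.
σ = (2.708 − 2.092)/(1.08 − (-0.5828)) = 0.370.
μ = 2.092 − (-0.5828)·0.370 = 2.308.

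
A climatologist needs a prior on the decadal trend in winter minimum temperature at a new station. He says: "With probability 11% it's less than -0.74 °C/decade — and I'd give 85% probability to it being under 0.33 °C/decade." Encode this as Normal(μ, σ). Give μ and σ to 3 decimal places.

The p-quantile of Normal(μ,σ) is μ + z_p·σ, with z_{0.11} = -1.227 and z_{0.85} = 1.036.
Eliminate σ: μ = (z₂·x₁ − z₁·x₂)/(z₂ − z₁) = (1.036·-0.74 − (-1.227)·0.33)/2.263 = -0.160.
Then σ = (x₂ − x₁)/(z₂ − z₁) = (0.33 − -0.74)/2.263 = 0.473.

μ = -0.160, σ = 0.473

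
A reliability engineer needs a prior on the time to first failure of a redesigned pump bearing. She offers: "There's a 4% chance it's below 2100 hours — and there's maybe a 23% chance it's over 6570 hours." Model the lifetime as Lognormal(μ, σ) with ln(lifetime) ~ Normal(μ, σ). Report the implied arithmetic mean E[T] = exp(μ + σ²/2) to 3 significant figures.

E[T] ≈ 5200 hours

If T ~ Lognormal(μ,σ) then ln T ~ Normal(μ,σ), so the p-quantile of ln T is μ + z_p·σ.
ln(2100) = 7.65 and ln(6570) = 8.79; z_{0.04} = -1.751, z_{0.77} = 0.7388.
σ = (8.79 − 7.65)/(0.7388 − (-1.751)) = 0.458.
μ = 7.65 − (-1.751)·0.458 = 8.452.
E[T] = exp(μ + σ²/2) = exp(8.452 + 0.1050) = 5200 hours.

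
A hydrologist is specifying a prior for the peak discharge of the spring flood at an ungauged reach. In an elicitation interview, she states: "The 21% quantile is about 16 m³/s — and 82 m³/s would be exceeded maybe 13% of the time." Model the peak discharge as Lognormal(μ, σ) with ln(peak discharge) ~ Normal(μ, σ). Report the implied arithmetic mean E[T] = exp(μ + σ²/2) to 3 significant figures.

If T ~ Lognormal(μ,σ) then ln T ~ Normal(μ,σ), so the p-quantile of ln T is μ + z_p·σ.
ln(16) = 2.773 and ln(82) = 4.407; z_{0.21} = -0.8064, z_{0.87} = 1.126.
σ = (4.407 − 2.773)/(1.126 − (-0.8064)) = 0.845.
μ = 2.773 − (-0.8064)·0.845 = 3.454.
E[T] = exp(μ + σ²/2) = exp(3.454 + 0.3574) = 45.2 m³/s.

E[T] ≈ 45.2 m³/s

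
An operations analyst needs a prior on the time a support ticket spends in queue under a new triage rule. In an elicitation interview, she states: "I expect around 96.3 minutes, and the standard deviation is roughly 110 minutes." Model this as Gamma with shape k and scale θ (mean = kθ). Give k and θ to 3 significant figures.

k ≈ 0.766, θ ≈ 126

For Gamma(k, scale θ): mean = kθ, variance = kθ², so CV = 1/√k.
CV = SD/mean = 110/96.3 = 1.142, hence k = 1/CV² = 0.766.
Then θ = mean/k = 96.3/0.766 = 126.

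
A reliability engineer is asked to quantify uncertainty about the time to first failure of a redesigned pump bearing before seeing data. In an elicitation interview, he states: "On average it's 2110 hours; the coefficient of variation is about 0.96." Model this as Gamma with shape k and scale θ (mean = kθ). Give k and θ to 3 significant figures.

k ≈ 1.09, θ ≈ 1940

For Gamma(k, scale θ): mean = kθ, variance = kθ², so CV = 1/√k.
CV = 0.96, hence k = 1/CV² = 1.09.
Then θ = mean/k = 2110/1.09 = 1940.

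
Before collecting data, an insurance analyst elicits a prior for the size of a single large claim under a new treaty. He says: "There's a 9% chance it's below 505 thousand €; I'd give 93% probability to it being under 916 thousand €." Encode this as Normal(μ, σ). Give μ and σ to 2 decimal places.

μ = 700.65, σ = 145.92

For Normal(μ,σ), the p-quantile is μ + z_p·σ. Here z_{0.09} = -1.341, z_{0.93} = 1.476.
So 505 = μ − 1.341σ and 916 = μ + 1.476σ.
Subtracting: σ = (916 − 505)/(1.476 − (-1.341)) = 145.92.
Then μ = 505 − (-1.341)·145.92 = 700.65.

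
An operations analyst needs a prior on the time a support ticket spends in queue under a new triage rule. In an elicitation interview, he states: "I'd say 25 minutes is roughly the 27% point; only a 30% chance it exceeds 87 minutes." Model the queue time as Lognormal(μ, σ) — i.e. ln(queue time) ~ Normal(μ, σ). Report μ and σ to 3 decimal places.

μ ≈ 3.891, σ ≈ 1.097

If T ~ Lognormal(μ,σ) then ln T ~ Normal(μ,σ), so the p-quantile of ln T is μ + z_p·σ.
ln(25) = 3.219 and ln(87) = 4.466; z_{0.27} = -0.6128, z_{0.7} = 0.5244.
σ = (4.466 − 3.219)/(0.5244 − (-0.6128)) = 1.097.
μ = 3.219 − (-0.6128)·1.097 = 3.891.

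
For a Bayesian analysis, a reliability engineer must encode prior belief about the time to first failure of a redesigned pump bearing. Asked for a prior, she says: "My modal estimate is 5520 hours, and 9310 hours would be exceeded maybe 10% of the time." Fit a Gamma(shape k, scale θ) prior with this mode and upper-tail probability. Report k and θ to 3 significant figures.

k ≈ 7.92, θ ≈ 797

Gamma(k,θ) with k>1 has mode (k−1)θ, so θ = 5520/(k−1).
Need P(X < 9310) = 0.9 with θ tied to k this way. Start at k = 2, θ = 5520: P(X<9310) ≈ 0.503.
Too low — raise k to concentrate. Iterating converges to k ≈ 7.92.
Then θ = 5520/(7.92−1) ≈ 797.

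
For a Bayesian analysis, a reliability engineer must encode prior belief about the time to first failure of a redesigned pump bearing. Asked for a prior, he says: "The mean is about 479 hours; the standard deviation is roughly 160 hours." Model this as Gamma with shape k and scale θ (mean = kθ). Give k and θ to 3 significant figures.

k ≈ 8.96, θ ≈ 53.4

For Gamma(k, scale θ): mean = kθ, variance = kθ², so CV = 1/√k.
CV = SD/mean = 160/479 = 0.334, hence k = 1/CV² = 8.96.
Then θ = mean/k = 479/8.96 = 53.4.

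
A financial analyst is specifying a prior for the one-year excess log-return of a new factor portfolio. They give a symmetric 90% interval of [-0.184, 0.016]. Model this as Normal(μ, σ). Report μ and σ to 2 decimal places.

μ = -0.08, σ = 0.06

A symmetric 90% interval runs μ ± z·σ with z = 1.645.
Half-width = 0.1, so σ = 0.1/1.645 = 0.06.
μ is the interval midpoint, -0.08.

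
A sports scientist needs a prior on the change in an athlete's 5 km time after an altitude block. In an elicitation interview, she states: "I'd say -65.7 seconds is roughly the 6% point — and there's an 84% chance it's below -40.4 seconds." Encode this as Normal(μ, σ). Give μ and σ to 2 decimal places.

μ = -50.27, σ = 9.92

For Normal(μ,σ), the p-quantile is μ + z_p·σ. Here z_{0.06} = -1.555, z_{0.84} = 0.9945.
So -65.7 = μ − 1.555σ and -40.4 = μ + 0.9945σ.
Subtracting: σ = (-40.4 − -65.7)/(0.9945 − (-1.555)) = 9.92.
Then μ = -65.7 − (-1.555)·9.92 = -50.27.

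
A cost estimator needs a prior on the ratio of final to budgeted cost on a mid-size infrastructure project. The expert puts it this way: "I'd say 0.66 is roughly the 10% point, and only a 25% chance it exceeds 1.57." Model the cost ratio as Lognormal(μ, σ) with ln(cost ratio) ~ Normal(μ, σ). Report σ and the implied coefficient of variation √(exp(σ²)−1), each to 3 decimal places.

If T ~ Lognormal(μ,σ) then ln T ~ Normal(μ,σ), so the p-quantile of ln T is μ + z_p·σ.
ln(0.66) = -0.4155 and ln(1.57) = 0.4511; z_{0.1} = -1.282, z_{0.75} = 0.6745.
σ = (0.4511 − -0.4155)/(0.6745 − (-1.282)) = 0.443.
μ = -0.4155 − (-1.282)·0.443 = 0.152.
CV = √(exp(σ²)−1) = √(exp(0.1963)−1) = 0.466.

σ ≈ 0.443, CV ≈ 0.466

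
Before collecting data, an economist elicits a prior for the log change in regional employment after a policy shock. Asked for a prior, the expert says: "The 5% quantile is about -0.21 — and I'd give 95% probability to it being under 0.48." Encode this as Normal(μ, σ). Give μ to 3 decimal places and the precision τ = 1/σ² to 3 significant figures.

μ = 0.135, τ = 22.7

The p-quantile of Normal(μ,σ) is μ + z_p·σ, with z_{0.05} = -1.645 and z_{0.95} = 1.645.
Eliminate σ: μ = (z₂·x₁ − z₁·x₂)/(z₂ − z₁) = (1.645·-0.21 − (-1.645)·0.48)/3.29 = 0.135.
Then σ = (x₂ − x₁)/(z₂ − z₁) = (0.48 − -0.21)/3.29 = 0.210.
Precision τ = 1/σ² = 1/0.2097² = 22.7.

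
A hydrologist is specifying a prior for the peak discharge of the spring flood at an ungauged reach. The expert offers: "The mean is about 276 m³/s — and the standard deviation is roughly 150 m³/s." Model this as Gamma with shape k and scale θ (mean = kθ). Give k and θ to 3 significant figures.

For Gamma(k, scale θ): mean = kθ, variance = kθ², so CV = 1/√k.
CV = SD/mean = 150/276 = 0.5435, hence k = 1/CV² = 3.39.
Then θ = mean/k = 276/3.39 = 81.5.

k ≈ 3.39, θ ≈ 81.5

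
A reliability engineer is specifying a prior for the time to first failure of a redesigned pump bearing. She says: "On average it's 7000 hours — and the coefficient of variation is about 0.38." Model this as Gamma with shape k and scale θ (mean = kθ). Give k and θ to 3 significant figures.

k ≈ 6.93, θ ≈ 1010

For Gamma(k, scale θ): mean = kθ, variance = kθ², so CV = 1/√k.
CV = 0.38, hence k = 1/CV² = 6.93.
Then θ = mean/k = 7000/6.93 = 1010.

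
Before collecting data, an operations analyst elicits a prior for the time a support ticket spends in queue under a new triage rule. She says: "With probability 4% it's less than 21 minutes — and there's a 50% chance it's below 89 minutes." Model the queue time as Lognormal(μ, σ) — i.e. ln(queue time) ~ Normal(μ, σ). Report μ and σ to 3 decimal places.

μ ≈ 4.489, σ ≈ 0.825

If T ~ Lognormal(μ,σ) then ln T ~ Normal(μ,σ), so the p-quantile of ln T is μ + z_p·σ.
ln(21) = 3.045 and ln(89) = 4.489; z_{0.04} = -1.751, z_{0.5} = 0.
σ = (4.489 − 3.045)/(0 − (-1.751)) = 0.825.
μ = 3.045 − (-1.751)·0.825 = 4.489.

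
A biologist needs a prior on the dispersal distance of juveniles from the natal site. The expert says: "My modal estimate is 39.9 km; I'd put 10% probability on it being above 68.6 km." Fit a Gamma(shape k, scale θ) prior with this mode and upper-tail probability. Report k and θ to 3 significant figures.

k ≈ 7.45, θ ≈ 6.18

Gamma(k,θ) with k>1 has mode (k−1)θ, so θ = 39.9/(k−1).
Need P(X < 68.6) = 0.9 with θ tied to k this way. Start at k = 2, θ = 39.9: P(X<68.6) ≈ 0.513.
Too low — raise k to concentrate. Iterating converges to k ≈ 7.45.
Then θ = 39.9/(7.45−1) ≈ 6.18.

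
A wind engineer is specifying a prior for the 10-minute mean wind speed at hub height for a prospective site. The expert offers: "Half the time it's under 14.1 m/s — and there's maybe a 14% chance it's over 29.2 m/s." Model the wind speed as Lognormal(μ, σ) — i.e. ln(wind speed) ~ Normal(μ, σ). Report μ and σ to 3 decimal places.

μ ≈ 2.646, σ ≈ 0.674

If T ~ Lognormal(μ,σ) then ln T ~ Normal(μ,σ), so the p-quantile of ln T is μ + z_p·σ.
ln(14.1) = 2.646 and ln(29.2) = 3.374; z_{0.5} = 0, z_{0.86} = 1.08.
σ = (3.374 − 2.646)/(1.08 − (0)) = 0.674.
μ = 2.646 − (0)·0.674 = 2.646.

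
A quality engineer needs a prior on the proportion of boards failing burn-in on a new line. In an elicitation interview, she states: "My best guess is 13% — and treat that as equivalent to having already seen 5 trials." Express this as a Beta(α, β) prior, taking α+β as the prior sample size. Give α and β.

α = 0.65, β = 4.35

Under the effective-sample-size interpretation, Beta(α, β) has prior mean α/(α+β) and prior sample size α+β.
So α+β = 5 and α/(α+β) = 0.13, giving α = 0.13·5 = 0.65 and β = 5 − 0.65 = 4.35.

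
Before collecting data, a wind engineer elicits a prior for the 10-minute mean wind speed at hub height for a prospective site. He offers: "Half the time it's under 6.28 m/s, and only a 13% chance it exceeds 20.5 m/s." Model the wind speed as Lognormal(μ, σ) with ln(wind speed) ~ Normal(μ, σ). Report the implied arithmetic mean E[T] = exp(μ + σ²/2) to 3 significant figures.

E[T] ≈ 10.9 m/s

If T ~ Lognormal(μ,σ) then ln T ~ Normal(μ,σ), so the p-quantile of ln T is μ + z_p·σ.
ln(6.28) = 1.837 and ln(20.5) = 3.02; z_{0.5} = 0, z_{0.87} = 1.126.
σ = (3.02 − 1.837)/(1.126 − (0)) = 1.050.
μ = 1.837 − (0)·1.050 = 1.837.
E[T] = exp(μ + σ²/2) = exp(1.837 + 0.5516) = 10.9 m/s.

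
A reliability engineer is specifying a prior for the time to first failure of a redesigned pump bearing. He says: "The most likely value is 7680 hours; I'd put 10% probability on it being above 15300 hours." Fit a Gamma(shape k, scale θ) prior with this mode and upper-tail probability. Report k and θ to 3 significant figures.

k ≈ 5.04, θ ≈ 1900

Gamma(k,θ) with k>1 has mode (k−1)θ, so θ = 7680/(k−1).
Need P(X < 15300) = 0.9 with θ tied to k this way. Start at k = 2, θ = 7680: P(X<15300) ≈ 0.592.
Too low — raise k to concentrate. Iterating converges to k ≈ 5.04.
Then θ = 7680/(5.04−1) ≈ 1900.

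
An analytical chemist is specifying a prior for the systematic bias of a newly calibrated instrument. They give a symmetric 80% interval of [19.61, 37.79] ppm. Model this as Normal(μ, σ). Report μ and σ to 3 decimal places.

μ = 28.700, σ = 7.093

A symmetric 80% interval runs μ ± z·σ with z = 1.282.
Half-width = 9.09, so σ = 9.09/1.282 = 7.093.
μ is the interval midpoint, 28.700.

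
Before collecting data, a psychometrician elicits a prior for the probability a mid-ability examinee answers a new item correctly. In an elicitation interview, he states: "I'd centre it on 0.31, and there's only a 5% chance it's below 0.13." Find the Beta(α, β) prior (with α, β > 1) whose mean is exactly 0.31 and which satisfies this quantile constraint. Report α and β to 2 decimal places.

α ≈ 4.34, β ≈ 9.66

With mean 0.31 fixed, write α = 0.31s, β = 0.69s where s = α+β.
Need P(θ < 0.13) = 0.05 under Beta(0.31s, 0.69s). Normal approximation: (q−m)/√(m(1−m)/s) ≈ z_{0.05} = -1.64, so s ≈ 0.31·0.69·(-1.64)²/(0.13−0.31)² = 17.9.
At s = 17.9: P(θ<0.13) ≈ 0.030. Adjusting to match 0.05 gives s ≈ 13.99.
So α = 0.31·13.99 ≈ 4.34, β = 0.69·13.99 ≈ 9.66.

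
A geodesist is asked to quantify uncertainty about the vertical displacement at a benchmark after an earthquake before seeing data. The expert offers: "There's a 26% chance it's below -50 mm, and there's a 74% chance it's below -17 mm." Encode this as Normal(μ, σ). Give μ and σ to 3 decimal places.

μ = -33.500, σ = 25.647

The p-quantile of Normal(μ,σ) is μ + z_p·σ, with z_{0.26} = -0.6433 and z_{0.74} = 0.6433.
Eliminate σ: μ = (z₂·x₁ − z₁·x₂)/(z₂ − z₁) = (0.6433·-50 − (-0.6433)·-17)/1.287 = -33.500.
Then σ = (x₂ − x₁)/(z₂ − z₁) = (-17 − -50)/1.287 = 25.647.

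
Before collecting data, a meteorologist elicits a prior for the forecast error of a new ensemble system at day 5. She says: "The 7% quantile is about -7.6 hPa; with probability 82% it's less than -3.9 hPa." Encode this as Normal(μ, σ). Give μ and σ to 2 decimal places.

μ = -5.32, σ = 1.55

For Normal(μ,σ), the p-quantile is μ + z_p·σ. Here z_{0.07} = -1.476, z_{0.82} = 0.9154.
So -7.6 = μ − 1.476σ and -3.9 = μ + 0.9154σ.
Subtracting: σ = (-3.9 − -7.6)/(0.9154 − (-1.476)) = 1.55.
Then μ = -7.6 − (-1.476)·1.55 = -5.32.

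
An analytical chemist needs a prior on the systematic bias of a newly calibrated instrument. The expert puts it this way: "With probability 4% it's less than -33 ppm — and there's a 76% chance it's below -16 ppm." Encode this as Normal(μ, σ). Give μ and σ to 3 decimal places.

The p-quantile of Normal(μ,σ) is μ + z_p·σ, with z_{0.04} = -1.751 and z_{0.76} = 0.7063.
Eliminate σ: μ = (z₂·x₁ − z₁·x₂)/(z₂ − z₁) = (0.7063·-33 − (-1.751)·-16)/2.457 = -20.887.
Then σ = (x₂ − x₁)/(z₂ − z₁) = (-16 − -33)/2.457 = 6.919.

μ = -20.887, σ = 6.919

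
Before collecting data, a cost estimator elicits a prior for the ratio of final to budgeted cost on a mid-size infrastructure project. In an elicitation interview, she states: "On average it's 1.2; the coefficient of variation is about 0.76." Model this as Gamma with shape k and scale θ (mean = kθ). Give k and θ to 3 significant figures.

For Gamma(k, scale θ): mean = kθ, variance = kθ², so CV = 1/√k.
CV = 0.76, hence k = 1/CV² = 1.73.
Then θ = mean/k = 1.2/1.73 = 0.693.

k ≈ 1.73, θ ≈ 0.693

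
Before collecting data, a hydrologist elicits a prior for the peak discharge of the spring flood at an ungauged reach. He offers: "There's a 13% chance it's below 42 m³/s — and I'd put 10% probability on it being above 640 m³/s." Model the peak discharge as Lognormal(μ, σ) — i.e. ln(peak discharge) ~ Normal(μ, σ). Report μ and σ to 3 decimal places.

μ ≈ 5.012, σ ≈ 1.131

If T ~ Lognormal(μ,σ) then ln T ~ Normal(μ,σ), so the p-quantile of ln T is μ + z_p·σ.
ln(42) = 3.738 and ln(640) = 6.461; z_{0.13} = -1.126, z_{0.9} = 1.282.
σ = (6.461 − 3.738)/(1.282 − (-1.126)) = 1.131.
μ = 3.738 − (-1.126)·1.131 = 5.012.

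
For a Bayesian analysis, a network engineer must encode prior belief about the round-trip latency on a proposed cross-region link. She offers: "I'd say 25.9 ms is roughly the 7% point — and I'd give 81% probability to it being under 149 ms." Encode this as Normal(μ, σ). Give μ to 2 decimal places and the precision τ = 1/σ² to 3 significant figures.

The p-quantile of Normal(μ,σ) is μ + z_p·σ, with z_{0.07} = -1.476 and z_{0.81} = 0.8779.
Eliminate σ: μ = (z₂·x₁ − z₁·x₂)/(z₂ − z₁) = (0.8779·25.9 − (-1.476)·149)/2.354 = 103.09.
Then σ = (x₂ − x₁)/(z₂ − z₁) = (149 − 25.9)/2.354 = 52.30.
Precision τ = 1/σ² = 1/52.3² = 0.000366.

μ = 103.09, τ = 0.000366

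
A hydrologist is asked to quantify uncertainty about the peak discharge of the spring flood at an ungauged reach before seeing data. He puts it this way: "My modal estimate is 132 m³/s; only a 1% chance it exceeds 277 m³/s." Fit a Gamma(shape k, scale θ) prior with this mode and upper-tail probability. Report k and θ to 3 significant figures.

k ≈ 9.86, θ ≈ 14.9

Gamma(k,θ) with k>1 has mode (k−1)θ, so θ = 132/(k−1).
Need P(X < 277) = 0.99 with θ tied to k this way. Start at k = 2, θ = 132: P(X<277) ≈ 0.620.
Too low — raise k to concentrate. Iterating converges to k ≈ 9.86.
Then θ = 132/(9.86−1) ≈ 14.9.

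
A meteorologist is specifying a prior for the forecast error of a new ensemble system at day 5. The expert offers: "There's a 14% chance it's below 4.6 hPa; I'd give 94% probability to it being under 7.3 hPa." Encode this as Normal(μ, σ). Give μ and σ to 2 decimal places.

The p-quantile of Normal(μ,σ) is μ + z_p·σ, with z_{0.14} = -1.08 and z_{0.94} = 1.555.
Eliminate σ: μ = (z₂·x₁ − z₁·x₂)/(z₂ − z₁) = (1.555·4.6 − (-1.08)·7.3)/2.635 = 5.71.
Then σ = (x₂ − x₁)/(z₂ − z₁) = (7.3 − 4.6)/2.635 = 1.02.

μ = 5.71, σ = 1.02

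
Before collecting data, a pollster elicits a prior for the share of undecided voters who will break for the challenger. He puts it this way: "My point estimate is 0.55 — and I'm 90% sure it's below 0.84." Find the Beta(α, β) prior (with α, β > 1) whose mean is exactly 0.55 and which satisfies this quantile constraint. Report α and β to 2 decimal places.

α ≈ 2.29, β ≈ 1.87

With mean 0.55 fixed, write α = 0.55s, β = 0.45s where s = α+β.
Need P(θ < 0.84) = 0.9 under Beta(0.55s, 0.45s). Normal approximation: (q−m)/√(m(1−m)/s) ≈ z_{0.9} = 1.28, so s ≈ 0.55·0.45·(1.28)²/(0.84−0.55)² = 4.8.
At s = 4.8: P(θ<0.84) ≈ 0.919. Adjusting to match 0.9 gives s ≈ 4.16.
So α = 0.55·4.16 ≈ 2.29, β = 0.45·4.16 ≈ 1.87.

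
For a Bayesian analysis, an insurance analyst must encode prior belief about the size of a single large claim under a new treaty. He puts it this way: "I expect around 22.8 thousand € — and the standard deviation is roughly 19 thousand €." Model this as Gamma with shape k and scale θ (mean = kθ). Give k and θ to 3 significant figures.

k ≈ 1.44, θ ≈ 15.8

For Gamma(k, scale θ): mean = kθ, variance = kθ², so CV = 1/√k.
CV = SD/mean = 19/22.8 = 0.8333, hence k = 1/CV² = 1.44.
Then θ = mean/k = 22.8/1.44 = 15.8.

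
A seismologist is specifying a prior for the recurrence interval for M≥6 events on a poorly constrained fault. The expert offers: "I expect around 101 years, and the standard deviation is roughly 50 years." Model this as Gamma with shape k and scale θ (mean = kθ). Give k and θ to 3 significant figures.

k ≈ 4.08, θ ≈ 24.8

For Gamma(k, scale θ): mean = kθ, variance = kθ², so CV = 1/√k.
CV = SD/mean = 50/101 = 0.495, hence k = 1/CV² = 4.08.
Then θ = mean/k = 101/4.08 = 24.8.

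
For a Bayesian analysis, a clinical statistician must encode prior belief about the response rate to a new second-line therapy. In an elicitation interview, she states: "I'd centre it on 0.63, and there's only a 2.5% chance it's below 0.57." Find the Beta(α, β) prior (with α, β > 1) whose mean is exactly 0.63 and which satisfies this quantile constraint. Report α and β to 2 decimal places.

With mean 0.63 fixed, write α = 0.63s, β = 0.37s where s = α+β.
Need P(θ < 0.57) = 0.025 under Beta(0.63s, 0.37s). Normal approximation: (q−m)/√(m(1−m)/s) ≈ z_{0.025} = -1.96, so s ≈ 0.63·0.37·(-1.96)²/(0.57−0.63)² = 248.7.
At s = 248.7: P(θ<0.57) ≈ 0.027. Adjusting to match 0.025 gives s ≈ 255.45.
So α = 0.63·255.45 ≈ 160.93, β = 0.37·255.45 ≈ 94.52.

α ≈ 160.93, β ≈ 94.52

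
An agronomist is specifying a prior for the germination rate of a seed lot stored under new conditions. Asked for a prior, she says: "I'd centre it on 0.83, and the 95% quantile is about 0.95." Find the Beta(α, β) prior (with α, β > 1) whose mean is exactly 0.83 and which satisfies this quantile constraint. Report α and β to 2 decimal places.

With mean 0.83 fixed, write α = 0.83s, β = 0.17s where s = α+β.
Need P(θ < 0.95) = 0.95 under Beta(0.83s, 0.17s). Normal approximation: (q−m)/√(m(1−m)/s) ≈ z_{0.95} = 1.64, so s ≈ 0.83·0.17·(1.64)²/(0.95−0.83)² = 26.5.
At s = 26.5: P(θ<0.95) ≈ 0.983. Adjusting to match 0.95 gives s ≈ 17.23.
So α = 0.83·17.23 ≈ 14.30, β = 0.17·17.23 ≈ 2.93.

α ≈ 14.30, β ≈ 2.93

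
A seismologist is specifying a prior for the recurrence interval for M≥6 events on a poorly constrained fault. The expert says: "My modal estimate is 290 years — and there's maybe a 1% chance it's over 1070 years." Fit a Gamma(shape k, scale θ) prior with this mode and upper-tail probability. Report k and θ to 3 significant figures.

Gamma(k,θ) with k>1 has mode (k−1)θ, so θ = 290/(k−1).
Need P(X < 1070) = 0.99 with θ tied to k this way. Start at k = 2, θ = 290: P(X<1070) ≈ 0.883.
Too low — raise k to concentrate. Iterating converges to k ≈ 3.51.
Then θ = 290/(3.51−1) ≈ 116.

k ≈ 3.51, θ ≈ 116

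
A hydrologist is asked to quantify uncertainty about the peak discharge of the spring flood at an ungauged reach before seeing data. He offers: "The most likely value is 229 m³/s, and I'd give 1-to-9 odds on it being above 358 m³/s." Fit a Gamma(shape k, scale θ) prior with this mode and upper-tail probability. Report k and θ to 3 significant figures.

k ≈ 10.4, θ ≈ 24.4

Gamma(k,θ) with k>1 has mode (k−1)θ, so θ = 229/(k−1).
Need P(X < 358) = 0.9 with θ tied to k this way. Start at k = 2, θ = 229: P(X<358) ≈ 0.463.
Too low — raise k to concentrate. Iterating converges to k ≈ 10.4.
Then θ = 229/(10.4−1) ≈ 24.4.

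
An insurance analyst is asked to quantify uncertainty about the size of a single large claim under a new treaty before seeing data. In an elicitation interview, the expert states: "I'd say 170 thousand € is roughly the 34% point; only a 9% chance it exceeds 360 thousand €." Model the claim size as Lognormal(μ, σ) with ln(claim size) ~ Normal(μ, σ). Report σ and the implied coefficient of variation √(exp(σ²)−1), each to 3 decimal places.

If T ~ Lognormal(μ,σ) then ln T ~ Normal(μ,σ), so the p-quantile of ln T is μ + z_p·σ.
ln(170) = 5.136 and ln(360) = 5.886; z_{0.34} = -0.4125, z_{0.91} = 1.341.
σ = (5.886 − 5.136)/(1.341 − (-0.4125)) = 0.428.
μ = 5.136 − (-0.4125)·0.428 = 5.312.
CV = √(exp(σ²)−1) = √(exp(0.1831)−1) = 0.448.

σ ≈ 0.428, CV ≈ 0.448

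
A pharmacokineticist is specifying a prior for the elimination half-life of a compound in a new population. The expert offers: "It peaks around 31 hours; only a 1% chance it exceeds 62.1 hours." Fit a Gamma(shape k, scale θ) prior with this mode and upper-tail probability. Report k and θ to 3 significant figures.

k ≈ 11.2, θ ≈ 3.05

Gamma(k,θ) with k>1 has mode (k−1)θ, so θ = 31/(k−1).
Need P(X < 62.1) = 0.99 with θ tied to k this way. Start at k = 2, θ = 31: P(X<62.1) ≈ 0.595.
Too low — raise k to concentrate. Iterating converges to k ≈ 11.2.
Then θ = 31/(11.2−1) ≈ 3.05.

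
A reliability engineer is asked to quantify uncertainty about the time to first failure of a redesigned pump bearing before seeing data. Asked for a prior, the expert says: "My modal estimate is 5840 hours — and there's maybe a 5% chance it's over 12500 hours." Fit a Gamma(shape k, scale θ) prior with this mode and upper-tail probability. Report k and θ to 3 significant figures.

k ≈ 5.76, θ ≈ 1230

Gamma(k,θ) with k>1 has mode (k−1)θ, so θ = 5840/(k−1).
Need P(X < 12500) = 0.95 with θ tied to k this way. Start at k = 2, θ = 5840: P(X<12500) ≈ 0.631.
Too low — raise k to concentrate. Iterating converges to k ≈ 5.76.
Then θ = 5840/(5.76−1) ≈ 1230.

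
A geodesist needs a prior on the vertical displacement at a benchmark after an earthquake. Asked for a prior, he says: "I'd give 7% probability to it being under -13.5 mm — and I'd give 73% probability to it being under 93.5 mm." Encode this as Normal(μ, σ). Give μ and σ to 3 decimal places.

μ = 62.105, σ = 51.230

The p-quantile of Normal(μ,σ) is μ + z_p·σ, with z_{0.07} = -1.476 and z_{0.73} = 0.6128.
Eliminate σ: μ = (z₂·x₁ − z₁·x₂)/(z₂ − z₁) = (0.6128·-13.5 − (-1.476)·93.5)/2.089 = 62.105.
Then σ = (x₂ − x₁)/(z₂ − z₁) = (93.5 − -13.5)/2.089 = 51.230.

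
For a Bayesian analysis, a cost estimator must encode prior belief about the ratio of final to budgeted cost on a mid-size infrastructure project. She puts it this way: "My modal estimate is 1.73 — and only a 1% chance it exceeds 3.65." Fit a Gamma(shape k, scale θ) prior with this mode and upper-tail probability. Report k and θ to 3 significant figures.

Gamma(k,θ) with k>1 has mode (k−1)θ, so θ = 1.73/(k−1).
Need P(X < 3.65) = 0.99 with θ tied to k this way. Start at k = 2, θ = 1.73: P(X<3.65) ≈ 0.623.
Too low — raise k to concentrate. Iterating converges to k ≈ 9.72.
Then θ = 1.73/(9.72−1) ≈ 0.198.

k ≈ 9.72, θ ≈ 0.198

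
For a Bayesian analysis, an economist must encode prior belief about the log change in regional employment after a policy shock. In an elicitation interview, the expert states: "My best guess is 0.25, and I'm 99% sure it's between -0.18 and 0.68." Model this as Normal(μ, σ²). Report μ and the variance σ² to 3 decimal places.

μ = 0.250, σ² = 0.028

A symmetric 99% interval runs μ ± z·σ with z = 2.576.
Half-width = 0.43, so σ = 0.43/2.576 = 0.1669 and σ² = 0.028.
μ is the stated best guess, 0.250.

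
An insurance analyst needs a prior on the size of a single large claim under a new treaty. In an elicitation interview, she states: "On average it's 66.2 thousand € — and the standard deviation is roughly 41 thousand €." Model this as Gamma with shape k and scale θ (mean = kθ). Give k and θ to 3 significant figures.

For Gamma(k, scale θ): mean = kθ, variance = kθ², so CV = 1/√k.
CV = SD/mean = 41/66.2 = 0.6193, hence k = 1/CV² = 2.61.
Then θ = mean/k = 66.2/2.61 = 25.4.

k ≈ 2.61, θ ≈ 25.4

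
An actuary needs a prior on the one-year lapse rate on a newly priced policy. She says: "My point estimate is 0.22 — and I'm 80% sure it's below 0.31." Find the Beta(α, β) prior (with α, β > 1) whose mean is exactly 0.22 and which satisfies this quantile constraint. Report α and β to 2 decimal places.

With mean 0.22 fixed, write α = 0.22s, β = 0.78s where s = α+β.
Need P(θ < 0.31) = 0.8 under Beta(0.22s, 0.78s). Normal approximation: (q−m)/√(m(1−m)/s) ≈ z_{0.8} = 0.842, so s ≈ 0.22·0.78·(0.842)²/(0.31−0.22)² = 15.0.
At s = 15.0: P(θ<0.31) ≈ 0.811. Adjusting to match 0.8 gives s ≈ 13.31.
So α = 0.22·13.31 ≈ 2.93, β = 0.78·13.31 ≈ 10.38.

α ≈ 2.93, β ≈ 10.38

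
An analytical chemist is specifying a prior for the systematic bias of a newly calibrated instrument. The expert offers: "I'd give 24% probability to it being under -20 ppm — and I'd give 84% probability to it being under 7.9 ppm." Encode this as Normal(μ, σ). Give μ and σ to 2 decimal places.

The p-quantile of Normal(μ,σ) is μ + z_p·σ, with z_{0.24} = -0.7063 and z_{0.84} = 0.9945.
Eliminate σ: μ = (z₂·x₁ − z₁·x₂)/(z₂ − z₁) = (0.9945·-20 − (-0.7063)·7.9)/1.701 = -8.41.
Then σ = (x₂ − x₁)/(z₂ − z₁) = (7.9 − -20)/1.701 = 16.40.

μ = -8.41, σ = 16.40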